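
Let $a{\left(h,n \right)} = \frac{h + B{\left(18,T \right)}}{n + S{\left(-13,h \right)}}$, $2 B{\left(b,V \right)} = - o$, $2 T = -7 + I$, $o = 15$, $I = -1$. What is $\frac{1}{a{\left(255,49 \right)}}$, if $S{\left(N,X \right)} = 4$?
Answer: $\frac{106}{495} \approx 0.21414$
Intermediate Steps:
$T = -4$ ($T = \frac{-7 - 1}{2} = \frac{1}{2} \left(-8\right) = -4$)
$B{\left(b,V \right)} = - \frac{15}{2}$ ($B{\left(b,V \right)} = \frac{\left(-1\right) 15}{2} = \frac{1}{2} \left(-15\right) = - \frac{15}{2}$)
$a{\left(h,n \right)} = \frac{- \frac{15}{2} + h}{4 + n}$ ($a{\left(h,n \right)} = \frac{h - \frac{15}{2}}{n + 4} = \frac{- \frac{15}{2} + h}{4 + n}$)
$\frac{1}{a{\left(255,49 \right)}} = \frac{1}{\frac{1}{4 + 49} \left(- \frac{15}{2} + 255\right)} = \frac{1}{\frac{1}{53} \cdot \frac{495}{2}} = \frac{1}{\frac{495}{106}} = \frac{106}{495}$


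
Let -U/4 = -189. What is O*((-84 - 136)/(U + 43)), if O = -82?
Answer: 18040/799 ≈ 22.578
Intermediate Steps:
U = 756 (U = -4*(-189) = 756)
O*((-84 - 136)/(U + 43)) = -82*(-84 - 136)/(756 + 43) = -(-18040)/799 = -82*(-220/799) = 18040/799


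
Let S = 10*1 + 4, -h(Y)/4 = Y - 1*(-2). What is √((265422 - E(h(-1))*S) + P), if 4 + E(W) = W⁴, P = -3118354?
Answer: 2*I*√714115 ≈ 1690.1*I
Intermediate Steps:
h(Y) = -8 - 4*Y (h(Y) = -4*(Y - 1*(-2)) = -4*(Y + 2) = -4*(2 + Y) = -8 - 4*Y)
E(W) = -4 + W⁴
S = 14 (S = 10 + 4 = 14)
√((265422 - E(h(-1))*S) + P) = √((265422 - (-4 + (-8 - 4*(-1))⁴)*14) - 3118354) = √((265422 - (-4 + (-8 + 4)⁴)*14) - 3118354) = √((265422 - (-4 + (-4)⁴)*14) - 3118354) = √((265422 - (-4 + 256)*14) - 3118354) = √((265422 - 252*14) - 3118354) = √((265422 - 1*3528) - 3118354) = √((265422 - 3528) - 3118354) = √(261894 - 3118354) = √(-2856460) = 2*I*√714115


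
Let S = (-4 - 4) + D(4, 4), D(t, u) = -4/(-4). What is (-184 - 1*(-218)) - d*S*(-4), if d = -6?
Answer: 202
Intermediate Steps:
D(t, u) = 1 (D(t, u) = -4*(-¼) = 1)
S = -7 (S = (-4 - 4) + 1 = -8 + 1 = -7)
(-184 - 1*(-218)) - d*S*(-4) = (-184 - 1*(-218)) - (-6*(-7))*(-4) = (-184 + 218) - 42*(-4) = 34 - 1*(-168) = 34 + 168 = 202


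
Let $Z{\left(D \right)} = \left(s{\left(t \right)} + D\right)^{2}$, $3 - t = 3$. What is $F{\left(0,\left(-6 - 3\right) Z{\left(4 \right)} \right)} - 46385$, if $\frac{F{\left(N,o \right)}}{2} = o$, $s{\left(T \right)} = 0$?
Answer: $-46673$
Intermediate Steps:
$t = 0$ ($t = 3 - 3 = 0$)
$Z{\left(D \right)} = D^{2}$ ($Z{\left(D \right)} = \left(0 + D\right)^{2} = D^{2}$)
$F{\left(N,o \right)} = 2 o$
$F{\left(0,\left(-6 - 3\right) Z{\left(4 \right)} \right)} - 46385 = 2 \left(-6 - 3\right) 4^{2} - 46385 = 2 \left(\left(-9\right) 16\right) - 46385 = 2 \left(-144\right) - 46385 = -288 - 46385 = -46673$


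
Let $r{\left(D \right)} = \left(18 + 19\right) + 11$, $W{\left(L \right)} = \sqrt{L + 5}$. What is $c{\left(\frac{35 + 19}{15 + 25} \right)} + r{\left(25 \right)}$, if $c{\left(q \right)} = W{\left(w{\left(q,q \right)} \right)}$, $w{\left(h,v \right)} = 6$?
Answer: $48 + \sqrt{11} \approx 51.317$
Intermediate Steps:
$W{\left(L \right)} = \sqrt{5 + L}$
$c{\left(q \right)} = \sqrt{11}$ ($c{\left(q \right)} = \sqrt{5 + 6} = \sqrt{11}$)
$r{\left(D \right)} = 48$ ($r{\left(D \right)} = 37 + 11 = 48$)
$c{\left(\frac{35 + 19}{15 + 25} \right)} + r{\left(25 \right)} = \sqrt{11} + 48 = 48 + \sqrt{11}$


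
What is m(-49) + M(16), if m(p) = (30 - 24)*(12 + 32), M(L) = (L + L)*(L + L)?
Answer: 1288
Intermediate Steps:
M(L) = 4*L² (M(L) = (2*L)*(2*L) = 4*L²)
m(p) = 264 (m(p) = 6*44 = 264)
m(-49) + M(16) = 264 + 4*16² = 264 + 4*256 = 264 + 1024 = 1288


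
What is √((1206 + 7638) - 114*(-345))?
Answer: √48174 ≈ 219.49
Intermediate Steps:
√((1206 + 7638) - 114*(-345)) = √(8844 + 39330) = √48174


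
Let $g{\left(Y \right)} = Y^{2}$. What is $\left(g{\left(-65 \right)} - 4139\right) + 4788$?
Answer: $4874$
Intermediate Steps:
$\left(g{\left(-65 \right)} - 4139\right) + 4788 = \left(\left(-65\right)^{2} - 4139\right) + 4788 = \left(4225 - 4139\right) + 4788 = 86 + 4788 = 4874$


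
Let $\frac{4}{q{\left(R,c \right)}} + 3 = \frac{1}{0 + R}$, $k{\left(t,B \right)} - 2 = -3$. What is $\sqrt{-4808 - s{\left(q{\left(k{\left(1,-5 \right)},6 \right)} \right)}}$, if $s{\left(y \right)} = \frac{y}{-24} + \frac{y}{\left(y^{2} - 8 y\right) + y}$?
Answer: $\frac{i \sqrt{173085}}{6} \approx 69.339 i$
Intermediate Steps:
$k{\left(t,B \right)} = -1$ ($k{\left(t,B \right)} = 2 - 3 = -1$)
$q{\left(R,c \right)} = \frac{4}{-3 + \frac{1}{R}}$ ($q{\left(R,c \right)} = \frac{4}{-3 + \frac{1}{0 + R}} = \frac{4}{-3 + \frac{1}{R}}$)
$s{\left(y \right)} = - \frac{y}{24} + \frac{y}{y^{2} - 7 y}$ ($s{\left(y \right)} = y \left(- \frac{1}{24}\right) + \frac{y}{y^{2} - 7 y} = - \frac{y}{24} + \frac{y}{y^{2} - 7 y}$)
$\sqrt{-4808 - s{\left(q{\left(k{\left(1,-5 \right)},6 \right)} \right)}} = \sqrt{-4808 - \frac{24 - \left(\left(-4\right) \left(-1\right) \frac{1}{-1 + 3 \left(-1\right)}\right)^{2} + 7 \left(\left(-4\right) \left(-1\right) \frac{1}{-1 + 3 \left(-1\right)}\right)}{24 \left(-7 - - \frac{4}{-1 + 3 \left(-1\right)}\right)}} = \sqrt{-4808 - \frac{24 - \left(\left(-4\right) \left(-1\right) \frac{1}{-1 - 3}\right)^{2} + 7 \left(\left(-4\right) \left(-1\right) \frac{1}{-1 - 3}\right)}{24 \left(-7 - - \frac{4}{-1 - 3}\right)}} = \sqrt{-4808 - \frac{24 - \left(\left(-4\right) \left(-1\right) \frac{1}{-4}\right)^{2} + 7 \left(\left(-4\right) \left(-1\right) \frac{1}{-4}\right)}{24 \left(-7 - - \frac{4}{-4}\right)}} = \sqrt{-4808 - \frac{24 - \left(\left(-4\right) \left(-1\right) \left(- \frac{1}{4}\right)\right)^{2} + 7 \left(\left(-4\right) \left(-1\right) \left(- \frac{1}{4}\right)\right)}{24 \left(-7 - \left(-4\right) \left(- \frac{1}{4}\right)\right)}} = \sqrt{-4808 - \frac{24 - \left(-1\right)^{2} + 7 \left(-1\right)}{24 \left(-7 - 1\right)}} = \sqrt{-4808 - \frac{24 - 1 - 7}{24 \left(-8\right)}} = \sqrt{-4808 - \frac{1}{24} \left(- \frac{1}{8}\right) \left(24 - 1 - 7\right)} = \sqrt{-4808 - \frac{1}{24} \left(- \frac{1}{8}\right) 16} = \sqrt{-4808 - - \frac{1}{12}} = \sqrt{-4808 + \frac{1}{12}} = \sqrt{- \frac{57695}{12}} = \frac{i \sqrt{173085}}{6}$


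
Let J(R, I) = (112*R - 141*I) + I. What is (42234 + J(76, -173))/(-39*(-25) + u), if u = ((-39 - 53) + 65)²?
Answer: 37483/852 ≈ 43.994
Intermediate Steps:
J(R, I) = -140*I + 112*R (J(R, I) = (-141*I + 112*R) + I = -140*I + 112*R)
u = 729 (u = (-92 + 65)² = (-27)² = 729)
(42234 + J(76, -173))/(-39*(-25) + u) = (42234 + (-140*(-173) + 112*76))/(-39*(-25) + 729) = (42234 + (24220 + 8512))/(975 + 729) = (42234 + 32732)/1704 = 74966*(1/1704) = 37483/852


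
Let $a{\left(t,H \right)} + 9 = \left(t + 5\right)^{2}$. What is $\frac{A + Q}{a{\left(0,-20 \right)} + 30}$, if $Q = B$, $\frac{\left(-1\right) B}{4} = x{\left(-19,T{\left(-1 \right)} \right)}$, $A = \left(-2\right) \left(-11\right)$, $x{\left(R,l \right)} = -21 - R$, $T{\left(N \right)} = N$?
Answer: $\frac{15}{23} \approx 0.65217$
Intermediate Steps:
$a{\left(t,H \right)} = -9 + \left(5 + t\right)^{2}$ ($a{\left(t,H \right)} = -9 + \left(t + 5\right)^{2} = -9 + \left(5 + t\right)^{2}$)
$A = 22$
$B = 8$ ($B = - 4 \left(-21 - -19\right) = - 4 \left(-21 + 19\right) = \left(-4\right) \left(-2\right) = 8$)
$Q = 8$
$\frac{A + Q}{a{\left(0,-20 \right)} + 30} = \frac{22 + 8}{\left(-9 + \left(5 + 0\right)^{2}\right) + 30} = \frac{30}{\left(-9 + 5^{2}\right) + 30} = \frac{30}{\left(-9 + 25\right) + 30} = \frac{30}{16 + 30} = \frac{30}{46} = 30 \cdot \frac{1}{46} = \frac{15}{23}$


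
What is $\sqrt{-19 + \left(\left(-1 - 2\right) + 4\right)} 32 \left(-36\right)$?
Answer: $- 3456 i \sqrt{2} \approx - 4887.5 i$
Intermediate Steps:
$\sqrt{-19 + \left(\left(-1 - 2\right) + 4\right)} 32 \left(-36\right) = \sqrt{-19 + \left(-3 + 4\right)} 32 \left(-36\right) = \sqrt{-19 + 1} \cdot 32 \left(-36\right) = \sqrt{-18} \cdot 32 \left(-36\right) = 3 i \sqrt{2} \cdot 32 \left(-36\right) = 96 i \sqrt{2} \left(-36\right) = - 3456 i \sqrt{2}$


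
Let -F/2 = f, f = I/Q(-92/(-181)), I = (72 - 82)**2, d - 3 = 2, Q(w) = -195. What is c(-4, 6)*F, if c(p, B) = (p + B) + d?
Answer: 280/39 ≈ 7.1795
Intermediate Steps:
d = 5 (d = 3 + 2 = 5)
I = 100 (I = (-10)**2 = 100)
f = -20/39 (f = 100/(-195) = 100*(-1/195) = -20/39 ≈ -0.51282)
F = 40/39 (F = -2*(-20/39) = 40/39 ≈ 1.0256)
c(p, B) = 5 + B + p (c(p, B) = (p + B) + 5 = (B + p) + 5 = 5 + B + p)
c(-4, 6)*F = (5 + 6 - 4)*(40/39) = 7*(40/39) = 280/39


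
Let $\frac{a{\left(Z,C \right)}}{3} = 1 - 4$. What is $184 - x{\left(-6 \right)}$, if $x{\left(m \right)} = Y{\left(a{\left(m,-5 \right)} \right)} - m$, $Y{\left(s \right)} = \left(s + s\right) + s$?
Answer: $205$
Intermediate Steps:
$a{\left(Z,C \right)} = -9$ ($a{\left(Z,C \right)} = 3 \left(1 - 4\right) = 3 \left(-3\right) = -9$)
$Y{\left(s \right)} = 3 s$ ($Y{\left(s \right)} = 2 s + s = 3 s$)
$x{\left(m \right)} = -27 - m$ ($x{\left(m \right)} = 3 \left(-9\right) - m = -27 - m$)
$184 - x{\left(-6 \right)} = 184 - \left(-27 - -6\right) = 184 - \left(-27 + 6\right) = 184 - -21 = 184 + 21 = 205$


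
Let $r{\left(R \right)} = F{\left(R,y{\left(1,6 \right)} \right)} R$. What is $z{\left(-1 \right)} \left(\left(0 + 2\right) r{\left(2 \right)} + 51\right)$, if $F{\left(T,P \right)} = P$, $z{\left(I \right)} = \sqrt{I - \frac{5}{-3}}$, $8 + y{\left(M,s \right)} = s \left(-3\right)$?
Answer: $- \frac{53 \sqrt{6}}{3} \approx -43.274$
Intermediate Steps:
$y{\left(M,s \right)} = -8 - 3 s$ ($y{\left(M,s \right)} = -8 + s \left(-3\right) = -8 - 3 s$)
$z{\left(I \right)} = \sqrt{\frac{5}{3} + I}$ ($z{\left(I \right)} = \sqrt{I - - \frac{5}{3}} = \sqrt{I + \frac{5}{3}} = \sqrt{\frac{5}{3} + I}$)
$r{\left(R \right)} = - 26 R$ ($r{\left(R \right)} = \left(-8 - 18\right) R = - 26 R$)
$z{\left(-1 \right)} \left(\left(0 + 2\right) r{\left(2 \right)} + 51\right) = \frac{\sqrt{15 + 9 \left(-1\right)}}{3} \left(\left(0 + 2\right) \left(\left(-26\right) 2\right) + 51\right) = \frac{\sqrt{15 - 9}}{3} \left(2 \left(-52\right) + 51\right) = \frac{\sqrt{6}}{3} \left(-104 + 51\right) = \frac{\sqrt{6}}{3} \left(-53\right) = - \frac{53 \sqrt{6}}{3}$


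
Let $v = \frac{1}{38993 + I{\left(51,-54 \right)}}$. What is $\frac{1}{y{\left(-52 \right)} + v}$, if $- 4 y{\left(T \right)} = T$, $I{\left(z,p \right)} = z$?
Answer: $\frac{39044}{507573} \approx 0.076923$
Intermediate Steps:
$y{\left(T \right)} = - \frac{T}{4}$
$v = \frac{1}{39044}$ ($v = \frac{1}{38993 + 51} = \frac{1}{39044} \approx 2.5612 \cdot 10^{-5}$)
$\frac{1}{y{\left(-52 \right)} + v} = \frac{1}{\left(- \frac{1}{4}\right) \left(-52\right) + \frac{1}{39044}} = \frac{1}{13 + \frac{1}{39044}} = \frac{1}{\frac{507573}{39044}} = \frac{39044}{507573}$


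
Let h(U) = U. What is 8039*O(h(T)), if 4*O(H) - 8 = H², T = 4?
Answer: 48234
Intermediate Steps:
O(H) = 2 + H²/4
8039*O(h(T)) = 8039*(2 + (¼)*4²) = 8039*(2 + (¼)*16) = 8039*(2 + 4) = 8039*6 = 48234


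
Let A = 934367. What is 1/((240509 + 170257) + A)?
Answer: 1/1345133 ≈ 7.4342e-7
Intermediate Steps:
1/((240509 + 170257) + A) = 1/((240509 + 170257) + 934367) = 1/(410766 + 934367) = 1/1345133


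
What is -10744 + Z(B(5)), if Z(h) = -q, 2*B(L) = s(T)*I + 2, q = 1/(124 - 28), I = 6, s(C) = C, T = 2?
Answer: -1031425/96 ≈ -10744.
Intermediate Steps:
q = 1/96 ≈ 0.010417
B(L) = 7 (B(L) = (2*6 + 2)/2 = (12 + 2)/2 = (½)*14 = 7)
Z(h) = -1/96 (Z(h) = -1*1/96 = -1/96)
-10744 + Z(B(5)) = -10744 - 1/96 = -1031425/96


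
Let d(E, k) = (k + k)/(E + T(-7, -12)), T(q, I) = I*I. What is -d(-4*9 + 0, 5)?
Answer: -5/54 ≈ -0.092593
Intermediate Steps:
T(q, I) = I**2
d(E, k) = 2*k/(144 + E) (d(E, k) = (k + k)/(E + (-12)**2) = (2*k)/(E + 144) = (2*k)/(144 + E) = 2*k/(144 + E))
-d(-4*9 + 0, 5) = -2*5/(144 + (-4*9 + 0)) = -2*5/(144 + (-36 + 0)) = -2*5/(144 - 36) = -2*5/108 = -1*5/54 = -5/54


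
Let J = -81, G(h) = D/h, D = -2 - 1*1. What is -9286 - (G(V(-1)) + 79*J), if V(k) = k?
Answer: -2890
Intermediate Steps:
D = -3 (D = -2 - 1 = -3)
G(h) = -3/h
-9286 - (G(V(-1)) + 79*J) = -9286 - (-3/(-1) + 79*(-81)) = -9286 - (-3*(-1) - 6399) = -9286 - (3 - 6399) = -9286 - 1*(-6396) = -9286 + 6396 = -2890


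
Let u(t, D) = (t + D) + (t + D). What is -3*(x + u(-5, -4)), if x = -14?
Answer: 96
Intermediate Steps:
u(t, D) = 2*D + 2*t (u(t, D) = (D + t) + (D + t) = 2*D + 2*t)
-3*(x + u(-5, -4)) = -3*(-14 + (2*(-4) + 2*(-5))) = -3*(-14 + (-8 - 10)) = -3*(-14 - 18) = -3*(-32) = 96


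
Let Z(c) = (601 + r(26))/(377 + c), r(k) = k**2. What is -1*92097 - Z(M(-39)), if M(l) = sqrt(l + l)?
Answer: (-92097*sqrt(78) + 34721846*I)/(sqrt(78) - 377*I) ≈ -92100.0 + 0.079308*I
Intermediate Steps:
M(l) = sqrt(2)*sqrt(l) (M(l) = sqrt(2*l) = sqrt(2)*sqrt(l))
Z(c) = 1277/(377 + c) (Z(c) = (601 + 26**2)/(377 + c) = (601 + 676)/(377 + c) = 1277/(377 + c))
-1*92097 - Z(M(-39)) = -1*92097 - 1277/(377 + sqrt(2)*sqrt(-39)) = -92097 - 1277/(377 + sqrt(2)*(I*sqrt(39))) = -92097 - 1277/(377 + I*sqrt(78))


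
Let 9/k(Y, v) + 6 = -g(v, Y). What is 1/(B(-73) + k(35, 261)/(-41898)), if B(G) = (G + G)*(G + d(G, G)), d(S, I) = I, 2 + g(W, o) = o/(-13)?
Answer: 237422/5060887391 ≈ 4.6913e-5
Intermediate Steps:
g(W, o) = -2 - o/13 (g(W, o) = -2 + o/(-13) = -2 + o*(-1/13) = -2 - o/13)
B(G) = 4*G² (B(G) = (G + G)*(G + G) = (2*G)*(2*G) = 4*G²)
k(Y, v) = 9/(-4 + Y/13) (k(Y, v) = 9/(-6 - (-2 - Y/13)) = 9/(-6 + (2 + Y/13)) = 9/(-4 + Y/13))
1/(B(-73) + k(35, 261)/(-41898)) = 1/(4*(-73)² + (117/(-52 + 35))/(-41898)) = 1/(4*5329 + (117/(-17))*(-1/41898)) = 1/(21316 + (117*(-1/17))*(-1/41898)) = 1/(21316 - 117/17*(-1/41898)) = 1/(21316 + 39/237422) = 1/(5060887391/237422) = 237422/5060887391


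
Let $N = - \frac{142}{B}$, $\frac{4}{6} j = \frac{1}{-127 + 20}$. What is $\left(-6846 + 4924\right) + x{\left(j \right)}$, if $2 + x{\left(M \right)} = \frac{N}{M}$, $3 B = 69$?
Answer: $- \frac{102368}{69} \approx -1483.6$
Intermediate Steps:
$B = 23$ ($B = \frac{1}{3} \cdot 69 = 23$)
$j = - \frac{3}{214}$ ($j = \frac{3}{2 \left(-127 + 20\right)} = \frac{3}{2 \left(-107\right)} = \frac{3}{2} \left(- \frac{1}{107}\right) = - \frac{3}{214} \approx -0.014019$)
$N = - \frac{142}{23} \approx -6.1739$
$x{\left(M \right)} = -2 - \frac{142}{23 M}$
$\left(-6846 + 4924\right) + x{\left(j \right)} = \left(-6846 + 4924\right) - \left(2 + \frac{142}{23 \left(- \frac{3}{214}\right)}\right) = -1922 - - \frac{30250}{69} = -1922 + \left(-2 + \frac{30388}{69}\right) = -1922 + \frac{30250}{69} = - \frac{102368}{69}$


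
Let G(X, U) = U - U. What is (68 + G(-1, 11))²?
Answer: 4624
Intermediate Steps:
G(X, U) = 0
(68 + G(-1, 11))² = (68 + 0)² = 68² = 4624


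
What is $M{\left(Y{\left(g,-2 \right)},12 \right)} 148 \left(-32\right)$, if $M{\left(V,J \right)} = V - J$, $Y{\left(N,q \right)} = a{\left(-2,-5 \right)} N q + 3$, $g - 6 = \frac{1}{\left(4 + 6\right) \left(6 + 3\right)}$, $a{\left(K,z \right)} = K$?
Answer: $- \frac{3206272}{45} \approx -71251.0$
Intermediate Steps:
$g = \frac{541}{90}$ ($g = 6 + \frac{1}{\left(4 + 6\right) \left(6 + 3\right)} = 6 + \frac{1}{10 \cdot 9} = 6 + \frac{1}{90} = \frac{541}{90} \approx 6.0111$)
$Y{\left(N,q \right)} = 3 - 2 N q$ ($Y{\left(N,q \right)} = - 2 N q + 3 = 3 - 2 N q$)
$M{\left(Y{\left(g,-2 \right)},12 \right)} 148 \left(-32\right) = \left(\left(3 - \frac{541}{45} \left(-2\right)\right) - 12\right) 148 \left(-32\right) = \left(\left(3 + \frac{1082}{45}\right) - 12\right) 148 \left(-32\right) = \left(\frac{1217}{45} - 12\right) 148 \left(-32\right) = \frac{677}{45} \cdot 148 \left(-32\right) = \frac{100196}{45} \left(-32\right) = - \frac{3206272}{45}$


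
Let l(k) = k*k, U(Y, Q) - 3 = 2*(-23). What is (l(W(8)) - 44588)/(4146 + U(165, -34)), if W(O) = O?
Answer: -44524/4103 ≈ -10.852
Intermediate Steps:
U(Y, Q) = -43 (U(Y, Q) = 3 + 2*(-23) = 3 - 46 = -43)
l(k) = k²
(l(W(8)) - 44588)/(4146 + U(165, -34)) = (8² - 44588)/(4146 - 43) = (64 - 44588)/4103 = -44524*1/4103 = -44524/4103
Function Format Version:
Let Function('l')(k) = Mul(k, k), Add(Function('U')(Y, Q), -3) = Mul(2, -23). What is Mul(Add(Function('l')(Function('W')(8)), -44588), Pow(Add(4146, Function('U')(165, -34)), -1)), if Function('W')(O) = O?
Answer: Rational(-44524, 4103) ≈ -10.852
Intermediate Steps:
Function('U')(Y, Q) = -43 (Function('U')(Y, Q) = Add(3, Mul(2, -23)) = Add(3, -46) = -43)
Function('l')(k) = Pow(k, 2)
Mul(Add(Function('l')(Function('W')(8)), -44588), Pow(Add(4146, Function('U')(165, -34)), -1)) = Mul(Add(Pow(8, 2), -44588), Pow(Add(4146, -43), -1)) = Mul(Add(64, -44588), Pow(4103, -1)) = Mul(-44524, Rational(1, 4103)) = Rational(-44524, 4103)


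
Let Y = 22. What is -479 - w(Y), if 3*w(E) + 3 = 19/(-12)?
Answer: -17189/36 ≈ -477.47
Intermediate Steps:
w(E) = -55/36 (w(E) = -1 + (19/(-12))/3 = -1 + (19*(-1/12))/3 = -1 + (⅓)*(-19/12) = -1 - 19/36 = -55/36)
-479 - w(Y) = -479 - 1*(-55/36) = -479 + 55/36 = -17189/36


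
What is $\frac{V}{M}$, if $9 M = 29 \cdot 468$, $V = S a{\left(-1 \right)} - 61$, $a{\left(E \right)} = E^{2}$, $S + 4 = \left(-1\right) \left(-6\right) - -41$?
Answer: $- \frac{9}{754} \approx -0.011936$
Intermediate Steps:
$S = 43$ ($S = -4 - -47 = -4 + \left(6 + 41\right) = -4 + 47 = 43$)
$V = -18$ ($V = 43 \left(-1\right)^{2} - 61 = 43 \cdot 1 - 61 = 43 - 61 = -18$)
$M = 1508$ ($M = \frac{29 \cdot 468}{9} = \frac{1}{9} \cdot 13572 = 1508$)
$\frac{V}{M} = - \frac{18}{1508} = \left(-18\right) \frac{1}{1508} = - \frac{9}{754}$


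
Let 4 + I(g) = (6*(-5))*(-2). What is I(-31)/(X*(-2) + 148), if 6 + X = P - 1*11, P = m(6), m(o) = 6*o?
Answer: 28/55 ≈ 0.50909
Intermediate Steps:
P = 36 (P = 6*6 = 36)
I(g) = 56 (I(g) = -4 + (6*(-5))*(-2) = -4 - 30*(-2) = -4 + 60 = 56)
X = 19 (X = -6 + (36 - 1*11) = -6 + (36 - 11) = -6 + 25 = 19)
I(-31)/(X*(-2) + 148) = 56/(19*(-2) + 148) = 56/(-38 + 148) = 56/110 = 56*(1/110) = 28/55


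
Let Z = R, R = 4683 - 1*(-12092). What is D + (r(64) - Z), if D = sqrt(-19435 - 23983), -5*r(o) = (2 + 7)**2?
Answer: -83956/5 + I*sqrt(43418) ≈ -16791.0 + 208.37*I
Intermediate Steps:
R = 16775 (R = 4683 + 12092 = 16775)
Z = 16775
r(o) = -81/5 (r(o) = -(2 + 7)**2/5 = -1/5*9**2 = -1/5*81 = -81/5)
D = I*sqrt(43418) (D = sqrt(-43418) = I*sqrt(43418) ≈ 208.37*I)
D + (r(64) - Z) = I*sqrt(43418) + (-81/5 - 1*16775) = I*sqrt(43418) + (-81/5 - 16775) = I*sqrt(43418) - 83956/5 = -83956/5 + I*sqrt(43418)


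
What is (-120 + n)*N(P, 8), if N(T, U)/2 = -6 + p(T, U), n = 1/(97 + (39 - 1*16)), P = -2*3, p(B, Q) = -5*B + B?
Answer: -43197/10 ≈ -4319.7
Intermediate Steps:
p(B, Q) = -4*B
P = -6
n = 1/120 (n = 1/(97 + (39 - 16)) = 1/(97 + 23) = 1/120 ≈ 0.0083333)
N(T, U) = -12 - 8*T (N(T, U) = 2*(-6 - 4*T) = -12 - 8*T)
(-120 + n)*N(P, 8) = (-120 + 1/120)*(-12 - 8*(-6)) = -14399*(-12 + 48)/120 = -14399/120*36 = -43197/10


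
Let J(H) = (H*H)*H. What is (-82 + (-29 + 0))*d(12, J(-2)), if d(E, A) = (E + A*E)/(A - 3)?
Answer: -9324/11 ≈ -847.64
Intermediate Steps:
J(H) = H**3 (J(H) = H**2*H = H**3)
d(E, A) = (E + A*E)/(-3 + A)
(-82 + (-29 + 0))*d(12, J(-2)) = (-82 + (-29 + 0))*(12*(1 + (-2)**3)/(-3 + (-2)**3)) = (-82 - 29)*(12*(1 - 8)/(-3 - 8)) = -1332*(-7)/(-11) = -1332*(-1)*(-7)/11 = -111*84/11 = -9324/11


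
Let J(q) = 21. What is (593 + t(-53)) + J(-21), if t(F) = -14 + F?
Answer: 547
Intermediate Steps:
(593 + t(-53)) + J(-21) = (593 + (-14 - 53)) + 21 = (593 - 67) + 21 = 526 + 21 = 547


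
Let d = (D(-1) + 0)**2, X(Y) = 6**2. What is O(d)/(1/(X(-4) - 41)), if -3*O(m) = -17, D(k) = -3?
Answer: -85/3 ≈ -28.333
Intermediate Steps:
X(Y) = 36
d = 9 (d = (-3 + 0)**2 = (-3)**2 = 9)
O(m) = 17/3 (O(m) = -1/3*(-17) = 17/3)
O(d)/(1/(X(-4) - 41)) = (17/3)/1/(36 - 41) = (17/3)/1/(-5) = (17/3)/(-1/5) = -5*17/3 = -85/3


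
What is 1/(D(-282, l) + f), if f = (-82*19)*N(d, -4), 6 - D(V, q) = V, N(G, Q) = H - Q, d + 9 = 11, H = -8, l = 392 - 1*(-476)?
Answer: 1/6520 ≈ 0.00015337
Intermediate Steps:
l = 868 (l = 392 + 476 = 868)
d = 2 (d = -9 + 11 = 2)
N(G, Q) = -8 - Q
D(V, q) = 6 - V
f = 6232 (f = (-82*19)*(-8 - 1*(-4)) = -1558*(-8 + 4) = -1558*(-4) = 6232)
1/(D(-282, l) + f) = 1/((6 - 1*(-282)) + 6232) = 1/((6 + 282) + 6232) = 1/(288 + 6232) = 1/6520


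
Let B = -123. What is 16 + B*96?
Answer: -11792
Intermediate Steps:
16 + B*96 = 16 - 123*96 = 16 - 11808 = -11792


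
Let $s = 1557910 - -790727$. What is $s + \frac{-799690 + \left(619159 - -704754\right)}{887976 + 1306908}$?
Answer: $\frac{572776255259}{243876} \approx 2.3486 \cdot 10^{6}$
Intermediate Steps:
$s = 2348637$ ($s = 1557910 + 790727 = 2348637$)
$s + \frac{-799690 + \left(619159 - -704754\right)}{887976 + 1306908} = 2348637 + \frac{-799690 + \left(619159 - -704754\right)}{887976 + 1306908} = 2348637 + \frac{-799690 + \left(619159 + 704754\right)}{2194884} = 2348637 + \left(-799690 + 1323913\right) \frac{1}{2194884} = 2348637 + 524223 \cdot \frac{1}{2194884} = 2348637 + \frac{58247}{243876} = \frac{572776255259}{243876}$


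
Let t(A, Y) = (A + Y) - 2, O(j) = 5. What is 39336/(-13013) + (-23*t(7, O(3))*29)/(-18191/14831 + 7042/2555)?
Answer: -42743967721246/9795560593 ≈ -4363.6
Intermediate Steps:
t(A, Y) = -2 + A + Y
39336/(-13013) + (-23*t(7, O(3))*29)/(-18191/14831 + 7042/2555) = 39336/(-13013) + (-23*(-2 + 7 + 5)*29)/(-18191/14831 + 7042/2555) = 39336*(-1/13013) + (-23*10*29)/(-18191*1/14831 + 7042*(1/2555)) = -3576/1183 + (-230*29)/(-18191/14831 + 1006/365) = -3576/1183 - 6670/8280271/5413315 = -3576/1183 - 6670*5413315/8280271 = -3576/1183 - 36106811050/8280271 = -42743967721246/9795560593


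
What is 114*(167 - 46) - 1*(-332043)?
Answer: 345837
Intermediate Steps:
114*(167 - 46) - 1*(-332043) = 114*121 + 332043 = 13794 + 332043 = 345837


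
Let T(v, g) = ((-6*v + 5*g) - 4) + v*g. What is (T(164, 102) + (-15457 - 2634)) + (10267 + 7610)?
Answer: 16036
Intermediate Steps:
T(v, g) = -4 - 6*v + 5*g + g*v (T(v, g) = (-4 - 6*v + 5*g) + g*v = -4 - 6*v + 5*g + g*v)
(T(164, 102) + (-15457 - 2634)) + (10267 + 7610) = ((-4 - 6*164 + 5*102 + 102*164) + (-15457 - 2634)) + (10267 + 7610) = ((-4 - 984 + 510 + 16728) - 18091) + 17877 = (16250 - 18091) + 17877 = -1841 + 17877 = 16036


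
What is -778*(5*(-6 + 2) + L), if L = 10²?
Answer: -62240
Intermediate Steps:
L = 100
-778*(5*(-6 + 2) + L) = -778*(5*(-6 + 2) + 100) = -778*(5*(-4) + 100) = -778*(-20 + 100) = -778*80 = -62240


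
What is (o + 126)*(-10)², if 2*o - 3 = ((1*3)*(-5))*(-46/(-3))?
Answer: 1250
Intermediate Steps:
o = -227/2 (o = 3/2 + (((1*3)*(-5))*(-46/(-3)))/2 = 3/2 + ((3*(-5))*(-46*(-⅓)))/2 = 3/2 + (-15*46/3)/2 = 3/2 + (½)*(-230) = 3/2 - 115 = -227/2 ≈ -113.50)
(o + 126)*(-10)² = (-227/2 + 126)*(-10)² = (25/2)*100 = 1250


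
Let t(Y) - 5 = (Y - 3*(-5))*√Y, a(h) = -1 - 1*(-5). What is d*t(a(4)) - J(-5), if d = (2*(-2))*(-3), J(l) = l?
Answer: 521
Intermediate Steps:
a(h) = 4 (a(h) = -1 + 5 = 4)
t(Y) = 5 + √Y*(15 + Y) (t(Y) = 5 + (Y - 3*(-5))*√Y = 5 + (Y + 15)*√Y = 5 + (15 + Y)*√Y = 5 + √Y*(15 + Y))
d = 12 (d = -4*(-3) = 12)
d*t(a(4)) - J(-5) = 12*(5 + 4^(3/2) + 15*√4) - 1*(-5) = 12*(5 + 8 + 15*2) + 5 = 12*(5 + 8 + 30) + 5 = 12*43 + 5 = 516 + 5 = 521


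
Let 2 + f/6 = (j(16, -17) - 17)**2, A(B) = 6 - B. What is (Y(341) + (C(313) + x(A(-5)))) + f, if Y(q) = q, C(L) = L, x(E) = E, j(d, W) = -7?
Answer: 4109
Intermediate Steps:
f = 3444 (f = -12 + 6*(-7 - 17)**2 = -12 + 6*(-24)**2 = -12 + 6*576 = -12 + 3456 = 3444)
(Y(341) + (C(313) + x(A(-5)))) + f = (341 + (313 + (6 - 1*(-5)))) + 3444 = (341 + (313 + (6 + 5))) + 3444 = (341 + (313 + 11)) + 3444 = (341 + 324) + 3444 = 665 + 3444 = 4109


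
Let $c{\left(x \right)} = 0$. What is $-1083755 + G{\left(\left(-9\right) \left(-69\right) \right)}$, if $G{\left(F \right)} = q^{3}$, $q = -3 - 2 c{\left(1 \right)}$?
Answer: $-1083782$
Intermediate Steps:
$q = -3$ ($q = -3 - 0 = -3 + 0 = -3$)
$G{\left(F \right)} = -27$ ($G{\left(F \right)} = \left(-3\right)^{3} = -27$)
$-1083755 + G{\left(\left(-9\right) \left(-69\right) \right)} = -1083755 - 27 = -1083782$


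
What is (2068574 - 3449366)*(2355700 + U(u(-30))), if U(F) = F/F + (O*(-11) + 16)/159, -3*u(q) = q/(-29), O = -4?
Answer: -172394881661016/53 ≈ -3.2527e+12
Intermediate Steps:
u(q) = q/87 (u(q) = -q/(3*(-29)) = -q*(-1)/(3*29) = -(-1)*q/87 = q/87)
U(F) = 73/53 (U(F) = F/F + (-4*(-11) + 16)/159 = 1 + (44 + 16)*(1/159) = 1 + 60*(1/159) = 1 + 20/53 = 73/53)
(2068574 - 3449366)*(2355700 + U(u(-30))) = (2068574 - 3449366)*(2355700 + 73/53) = -1380792*124852173/53 = -172394881661016/53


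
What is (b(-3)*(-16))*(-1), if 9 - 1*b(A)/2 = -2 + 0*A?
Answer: 352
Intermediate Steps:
b(A) = 22 (b(A) = 18 - 2*(-2 + 0*A) = 18 - 2*(-2 + 0) = 18 - 2*(-2) = 18 + 4 = 22)
(b(-3)*(-16))*(-1) = (22*(-16))*(-1) = -352*(-1) = 352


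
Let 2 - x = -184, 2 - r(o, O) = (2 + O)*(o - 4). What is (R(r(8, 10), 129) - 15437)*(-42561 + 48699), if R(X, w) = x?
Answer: -93610638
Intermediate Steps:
r(o, O) = 2 - (-4 + o)*(2 + O) (r(o, O) = 2 - (2 + O)*(o - 4) = 2 - (2 + O)*(-4 + o) = 2 - (-4 + o)*(2 + O))
x = 186 (x = 2 - 1*(-184) = 2 + 184 = 186)
R(X, w) = 186
(R(r(8, 10), 129) - 15437)*(-42561 + 48699) = (186 - 15437)*(-42561 + 48699) = -15251*6138 = -93610638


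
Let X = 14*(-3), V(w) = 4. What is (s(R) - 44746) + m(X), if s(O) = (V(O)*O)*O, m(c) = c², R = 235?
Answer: 177918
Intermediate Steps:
X = -42
s(O) = 4*O² (s(O) = (4*O)*O = 4*O²)
(s(R) - 44746) + m(X) = (4*235² - 44746) + (-42)² = (4*55225 - 44746) + 1764 = (220900 - 44746) + 1764 = 176154 + 1764 = 177918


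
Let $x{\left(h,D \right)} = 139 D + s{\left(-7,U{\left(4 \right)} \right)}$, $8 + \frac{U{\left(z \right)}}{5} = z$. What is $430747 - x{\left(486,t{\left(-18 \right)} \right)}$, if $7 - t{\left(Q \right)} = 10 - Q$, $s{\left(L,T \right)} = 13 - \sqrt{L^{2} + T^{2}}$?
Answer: $433653 + \sqrt{449} \approx 4.3367 \cdot 10^{5}$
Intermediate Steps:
$U{\left(z \right)} = -40 + 5 z$
$t{\left(Q \right)} = -3 + Q$ ($t{\left(Q \right)} = 7 - \left(10 - Q\right) = 7 + \left(-10 + Q\right) = -3 + Q$)
$x{\left(h,D \right)} = 13 - \sqrt{449} + 139 D$ ($x{\left(h,D \right)} = 139 D + \left(13 - \sqrt{\left(-7\right)^{2} + \left(-40 + 5 \cdot 4\right)^{2}}\right) = 139 D + \left(13 - \sqrt{49 + \left(-40 + 20\right)^{2}}\right) = 139 D + \left(13 - \sqrt{49 + \left(-20\right)^{2}}\right) = 139 D + \left(13 - \sqrt{49 + 400}\right) = 139 D + \left(13 - \sqrt{449}\right) = 13 - \sqrt{449} + 139 D$)
$430747 - x{\left(486,t{\left(-18 \right)} \right)} = 430747 - \left(13 - \sqrt{449} + 139 \left(-3 - 18\right)\right) = 430747 - \left(13 - \sqrt{449} + 139 \left(-21\right)\right) = 430747 - \left(13 - \sqrt{449} - 2919\right) = 430747 - \left(-2906 - \sqrt{449}\right) = 430747 + \left(2906 + \sqrt{449}\right) = 433653 + \sqrt{449}$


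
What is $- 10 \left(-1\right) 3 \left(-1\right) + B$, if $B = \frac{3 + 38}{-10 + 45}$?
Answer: $- \frac{1009}{35} \approx -28.829$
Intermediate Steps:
$B = \frac{41}{35} \approx 1.1714$
$- 10 \left(-1\right) 3 \left(-1\right) + B = - 10 \left(-1\right) 3 \left(-1\right) + \frac{41}{35} = - 10 \left(\left(-3\right) \left(-1\right)\right) + \frac{41}{35} = \left(-10\right) 3 + \frac{41}{35} = -30 + \frac{41}{35} = - \frac{1009}{35}$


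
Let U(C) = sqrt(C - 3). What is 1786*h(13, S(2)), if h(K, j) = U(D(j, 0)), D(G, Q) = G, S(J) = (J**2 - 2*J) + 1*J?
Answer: 1786*I ≈ 1786.0*I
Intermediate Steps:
S(J) = J**2 - J (S(J) = (J**2 - 2*J) + J = J**2 - J)
U(C) = sqrt(-3 + C)
h(K, j) = sqrt(-3 + j)
1786*h(13, S(2)) = 1786*sqrt(-3 + 2*(-1 + 2)) = 1786*sqrt(-3 + 2*1) = 1786*sqrt(-3 + 2) = 1786*sqrt(-1) = 1786*I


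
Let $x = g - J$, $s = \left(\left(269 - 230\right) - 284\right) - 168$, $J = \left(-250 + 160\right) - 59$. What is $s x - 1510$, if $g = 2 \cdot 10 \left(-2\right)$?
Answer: $-46527$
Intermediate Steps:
$J = -149$ ($J = -90 - 59 = -149$)
$g = -40$ ($g = 20 \left(-2\right) = -40$)
$s = -413$ ($s = \left(39 - 284\right) - 168 = -245 - 168 = -413$)
$x = 109$ ($x = -40 - -149 = -40 + 149 = 109$)
$s x - 1510 = \left(-413\right) 109 - 1510 = -45017 - 1510 = -46527$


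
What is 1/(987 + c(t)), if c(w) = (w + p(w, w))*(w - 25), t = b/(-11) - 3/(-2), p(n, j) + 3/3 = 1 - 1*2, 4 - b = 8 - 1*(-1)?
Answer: 484/478215 ≈ 0.0010121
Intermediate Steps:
b = -5 (b = 4 - (8 - 1*(-1)) = 4 - (8 + 1) = 4 - 1*9 = 4 - 9 = -5)
p(n, j) = -2 (p(n, j) = -1 + (1 - 1*2) = -1 + (1 - 2) = -1 - 1 = -2)
t = 43/22 (t = -5/(-11) - 3/(-2) = -5*(-1/11) - 3*(-1/2) = 5/11 + 3/2 = 43/22 ≈ 1.9545)
c(w) = (-25 + w)*(-2 + w) (c(w) = (w - 2)*(w - 25) = (-2 + w)*(-25 + w) = (-25 + w)*(-2 + w))
1/(987 + c(t)) = 1/(987 + (50 + (43/22)**2 - 27*43/22)) = 1/(987 + (50 + 1849/484 - 1161/22)) = 1/(987 + 507/484) = 1/(478215/484) = 484/478215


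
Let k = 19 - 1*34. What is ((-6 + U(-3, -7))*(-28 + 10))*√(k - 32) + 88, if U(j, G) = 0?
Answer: 88 + 108*I*√47 ≈ 88.0 + 740.41*I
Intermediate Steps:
k = -15 (k = 19 - 34 = -15)
((-6 + U(-3, -7))*(-28 + 10))*√(k - 32) + 88 = ((-6 + 0)*(-28 + 10))*√(-15 - 32) + 88 = (-6*(-18))*√(-47) + 88 = 108*(I*√47) + 88 = 108*I*√47 + 88 = 88 + 108*I*√47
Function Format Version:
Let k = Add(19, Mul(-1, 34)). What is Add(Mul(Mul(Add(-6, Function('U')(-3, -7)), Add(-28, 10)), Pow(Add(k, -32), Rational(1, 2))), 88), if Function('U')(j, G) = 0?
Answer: Add(88, Mul(108, I, Pow(47, Rational(1, 2)))) ≈ Add(88.000, Mul(740.41, I))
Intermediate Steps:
k = -15 (k = Add(19, -34) = -15)
Add(Mul(Mul(Add(-6, Function('U')(-3, -7)), Add(-28, 10)), Pow(Add(k, -32), Rational(1, 2))), 88) = Add(Mul(Mul(Add(-6, 0), Add(-28, 10)), Pow(Add(-15, -32), Rational(1, 2))), 88) = Add(Mul(Mul(-6, -18), Pow(-47, Rational(1, 2))), 88) = Add(Mul(108, Mul(I, Pow(47, Rational(1, 2)))), 88) = Add(Mul(108, I, Pow(47, Rational(1, 2))), 88) = Add(88, Mul(108, I, Pow(47, Rational(1, 2))))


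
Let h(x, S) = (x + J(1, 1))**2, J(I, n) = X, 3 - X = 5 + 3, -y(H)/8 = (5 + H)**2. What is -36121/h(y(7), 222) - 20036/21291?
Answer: -27590223575/28501175859 ≈ -0.96804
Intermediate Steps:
y(H) = -8*(5 + H)**2
X = -5 (X = 3 - (5 + 3) = 3 - 1*8 = 3 - 8 = -5)
J(I, n) = -5
h(x, S) = (-5 + x)**2 (h(x, S) = (x - 5)**2 = (-5 + x)**2)
-36121/h(y(7), 222) - 20036/21291 = -36121/(-5 - 8*(5 + 7)**2)**2 - 20036/21291 = -36121/(-5 - 8*12**2)**2 - 20036*1/21291 = -36121/(-5 - 8*144)**2 - 20036/21291 = -36121/(-5 - 1152)**2 - 20036/21291 = -36121/((-1157)**2) - 20036/21291 = -36121/1338649 - 20036/21291 = -27590223575/28501175859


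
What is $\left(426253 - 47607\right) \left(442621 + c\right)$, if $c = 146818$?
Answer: $223188719594$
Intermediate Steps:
$\left(426253 - 47607\right) \left(442621 + c\right) = \left(426253 - 47607\right) \left(442621 + 146818\right) = 378646 \cdot 589439 = 223188719594$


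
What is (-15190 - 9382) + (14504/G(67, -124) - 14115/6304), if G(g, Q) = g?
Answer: -10287938985/422368 ≈ -24358.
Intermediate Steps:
(-15190 - 9382) + (14504/G(67, -124) - 14115/6304) = (-15190 - 9382) + (14504/67 - 14115/6304) = -24572 + (14504*(1/67) - 14115*1/6304) = -24572 + (14504/67 - 14115/6304) = -24572 + 90487511/422368 = -10287938985/422368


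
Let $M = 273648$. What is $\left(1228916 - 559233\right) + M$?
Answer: $943331$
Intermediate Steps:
$\left(1228916 - 559233\right) + M = \left(1228916 - 559233\right) + 273648 = 669683 + 273648 = 943331$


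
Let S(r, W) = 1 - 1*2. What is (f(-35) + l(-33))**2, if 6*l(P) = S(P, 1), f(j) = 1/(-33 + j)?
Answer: 1369/41616 ≈ 0.032896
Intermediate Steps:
S(r, W) = -1 (S(r, W) = 1 - 2 = -1)
l(P) = -1/6 (l(P) = (1/6)*(-1) = -1/6)
(f(-35) + l(-33))**2 = (1/(-33 - 35) - 1/6)**2 = (1/(-68) - 1/6)**2 = (-1/68 - 1/6)**2 = (-37/204)**2 = 1369/41616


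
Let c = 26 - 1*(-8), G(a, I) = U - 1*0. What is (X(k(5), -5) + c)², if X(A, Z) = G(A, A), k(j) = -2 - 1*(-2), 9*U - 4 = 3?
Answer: 97969/81 ≈ 1209.5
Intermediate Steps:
U = 7/9 (U = 4/9 + (⅑)*3 = 4/9 + ⅓ = 7/9 ≈ 0.77778)
k(j) = 0 (k(j) = -2 + 2 = 0)
G(a, I) = 7/9 (G(a, I) = 7/9 - 1*0 = 7/9 + 0 = 7/9)
X(A, Z) = 7/9
c = 34 (c = 26 + 8 = 34)
(X(k(5), -5) + c)² = (7/9 + 34)² = (313/9)² = 97969/81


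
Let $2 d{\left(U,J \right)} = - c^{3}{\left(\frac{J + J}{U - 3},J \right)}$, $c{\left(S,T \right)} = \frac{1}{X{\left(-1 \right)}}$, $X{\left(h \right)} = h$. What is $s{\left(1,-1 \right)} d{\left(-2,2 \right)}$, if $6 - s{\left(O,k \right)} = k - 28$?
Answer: $\frac{35}{2} \approx 17.5$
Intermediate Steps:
$c{\left(S,T \right)} = -1$ ($c{\left(S,T \right)} = \frac{1}{-1} = -1$)
$s{\left(O,k \right)} = 34 - k$ ($s{\left(O,k \right)} = 6 - \left(k - 28\right) = 6 - \left(-28 + k\right) = 34 - k$)
$d{\left(U,J \right)} = \frac{1}{2}$ ($d{\left(U,J \right)} = \frac{\left(-1\right) \left(-1\right)^{3}}{2} = \frac{\left(-1\right) \left(-1\right)}{2} = \frac{1}{2} \cdot 1 = \frac{1}{2}$)
$s{\left(1,-1 \right)} d{\left(-2,2 \right)} = \left(34 - -1\right) \frac{1}{2} = \left(34 + 1\right) \frac{1}{2} = 35 \cdot \frac{1}{2} = \frac{35}{2}$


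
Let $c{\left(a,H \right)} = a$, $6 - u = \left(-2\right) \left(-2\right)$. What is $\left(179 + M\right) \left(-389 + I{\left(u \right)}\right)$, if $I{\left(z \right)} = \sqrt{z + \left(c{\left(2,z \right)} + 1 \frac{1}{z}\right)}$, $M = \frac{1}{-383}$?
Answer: $- \frac{26668284}{383} + \frac{102834 \sqrt{2}}{383} \approx -69250.0$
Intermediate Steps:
$u = 2$ ($u = 6 - \left(-2\right) \left(-2\right) = 6 - 4 = 2$)
$M = - \frac{1}{383} \approx -0.002611$
$I{\left(z \right)} = \sqrt{2 + z + \frac{1}{z}}$ ($I{\left(z \right)} = \sqrt{z + \left(2 + 1 \frac{1}{z}\right)} = \sqrt{z + \left(2 + \frac{1}{z}\right)} = \sqrt{2 + z + \frac{1}{z}}$)
$\left(179 + M\right) \left(-389 + I{\left(u \right)}\right) = \left(179 - \frac{1}{383}\right) \left(-389 + \sqrt{2 + 2 + \frac{1}{2}}\right) = \frac{68556 \left(-389 + \sqrt{2 + 2 + \frac{1}{2}}\right)}{383} = \frac{68556 \left(-389 + \sqrt{\frac{9}{2}}\right)}{383} = \frac{68556 \left(-389 + \frac{3 \sqrt{2}}{2}\right)}{383} = - \frac{26668284}{383} + \frac{102834 \sqrt{2}}{383}$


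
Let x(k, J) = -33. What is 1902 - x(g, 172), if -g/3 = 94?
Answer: 1935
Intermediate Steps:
g = -282 (g = -3*94 = -282)
1902 - x(g, 172) = 1902 - 1*(-33) = 1902 + 33 = 1935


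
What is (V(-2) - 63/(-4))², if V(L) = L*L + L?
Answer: 5041/16 ≈ 315.06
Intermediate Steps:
V(L) = L + L² (V(L) = L² + L = L + L²)
(V(-2) - 63/(-4))² = (-2*(1 - 2) - 63/(-4))² = (-2*(-1) - 63*(-¼))² = (2 + 63/4)² = (71/4)² = 5041/16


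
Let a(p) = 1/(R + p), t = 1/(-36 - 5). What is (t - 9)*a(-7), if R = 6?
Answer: 370/41 ≈ 9.0244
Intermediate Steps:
t = -1/41 (t = 1/(-41) = -1/41 ≈ -0.024390)
a(p) = 1/(6 + p)
(t - 9)*a(-7) = (-1/41 - 9)/(6 - 7) = -370/41/(-1) = -370/41*(-1) = 370/41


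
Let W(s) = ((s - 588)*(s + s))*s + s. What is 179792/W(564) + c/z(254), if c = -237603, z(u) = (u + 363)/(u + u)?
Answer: -460722126166480/2355095787 ≈ -1.9563e+5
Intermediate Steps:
z(u) = (363 + u)/(2*u) (z(u) = (363 + u)/((2*u)) = (363 + u)*(1/(2*u)) = (363 + u)/(2*u))
W(s) = s + 2*s²*(-588 + s) (W(s) = ((-588 + s)*(2*s))*s + s = (2*s*(-588 + s))*s + s = 2*s²*(-588 + s) + s = s + 2*s²*(-588 + s))
179792/W(564) + c/z(254) = 179792/((564*(1 - 1176*564 + 2*564²))) - 237603*508/(363 + 254) = 179792/((564*(1 - 663264 + 2*318096))) - 237603/((½)*(1/254)*617) = 179792/((564*(1 - 663264 + 636192))) - 237603/617/508 = 179792/((564*(-27071))) - 237603*508/617 = 179792/(-15268044) - 120702324/617 = 179792*(-1/15268044) - 120702324/617 = -44948/3817011 - 120702324/617 = -460722126166480/2355095787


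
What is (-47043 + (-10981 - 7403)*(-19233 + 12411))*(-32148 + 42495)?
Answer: 1297188955935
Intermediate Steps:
(-47043 + (-10981 - 7403)*(-19233 + 12411))*(-32148 + 42495) = (-47043 - 18384*(-6822))*10347 = (-47043 + 125415648)*10347 = 125368605*10347 = 1297188955935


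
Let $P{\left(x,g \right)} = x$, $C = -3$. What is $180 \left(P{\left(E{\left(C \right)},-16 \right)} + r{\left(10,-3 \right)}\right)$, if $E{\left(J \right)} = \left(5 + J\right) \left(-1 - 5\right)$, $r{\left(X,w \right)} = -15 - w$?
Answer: $-4320$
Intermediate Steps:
$E{\left(J \right)} = -30 - 6 J$ ($E{\left(J \right)} = \left(5 + J\right) \left(-6\right) = -30 - 6 J$)
$180 \left(P{\left(E{\left(C \right)},-16 \right)} + r{\left(10,-3 \right)}\right) = 180 \left(\left(-30 - -18\right) - 12\right) = 180 \left(\left(-30 + 18\right) + \left(-15 + 3\right)\right) = 180 \left(-12 - 12\right) = 180 \left(-24\right) = -4320$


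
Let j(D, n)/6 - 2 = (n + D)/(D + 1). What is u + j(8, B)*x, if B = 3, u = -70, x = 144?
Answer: 2714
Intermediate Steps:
j(D, n) = 12 + 6*(D + n)/(1 + D) (j(D, n) = 12 + 6*((n + D)/(D + 1)) = 12 + 6*((D + n)/(1 + D)) = 12 + 6*(D + n)/(1 + D))
u + j(8, B)*x = -70 + (6*(2 + 3 + 3*8)/(1 + 8))*144 = -70 + (6*(2 + 3 + 24)/9)*144 = -70 + (6*(⅑)*29)*144 = -70 + (58/3)*144 = -70 + 2784 = 2714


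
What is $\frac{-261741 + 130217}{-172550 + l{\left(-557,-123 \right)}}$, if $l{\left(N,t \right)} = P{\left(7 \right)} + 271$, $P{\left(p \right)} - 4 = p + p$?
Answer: $\frac{131524}{172261} \approx 0.76352$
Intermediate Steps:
$P{\left(p \right)} = 4 + 2 p$ ($P{\left(p \right)} = 4 + \left(p + p\right) = 4 + 2 p$)
$l{\left(N,t \right)} = 289$ ($l{\left(N,t \right)} = \left(4 + 2 \cdot 7\right) + 271 = \left(4 + 14\right) + 271 = 18 + 271 = 289$)
$\frac{-261741 + 130217}{-172550 + l{\left(-557,-123 \right)}} = \frac{-261741 + 130217}{-172550 + 289} = - \frac{131524}{-172261} = \left(-131524\right) \left(- \frac{1}{172261}\right) = \frac{131524}{172261}$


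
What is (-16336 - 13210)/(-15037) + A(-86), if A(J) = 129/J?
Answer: 1271/2734 ≈ 0.46489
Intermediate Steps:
(-16336 - 13210)/(-15037) + A(-86) = (-16336 - 13210)/(-15037) + 129/(-86) = -29546*(-1/15037) + 129*(-1/86) = 2686/1367 - 3/2 = 1271/2734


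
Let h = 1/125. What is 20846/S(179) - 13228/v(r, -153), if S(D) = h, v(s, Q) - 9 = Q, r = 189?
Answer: 93810307/36 ≈ 2.6058e+6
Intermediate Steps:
v(s, Q) = 9 + Q
h = 1/125 ≈ 0.0080000
S(D) = 1/125
20846/S(179) - 13228/v(r, -153) = 20846/(1/125) - 13228/(9 - 153) = 20846*125 - 13228/(-144) = 2605750 - 13228*(-1/144) = 2605750 + 3307/36 = 93810307/36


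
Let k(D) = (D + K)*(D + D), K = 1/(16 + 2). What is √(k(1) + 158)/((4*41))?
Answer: √1441/492 ≈ 0.077155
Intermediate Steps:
K = 1/18 ≈ 0.055556
k(D) = 2*D*(1/18 + D) (k(D) = (D + 1/18)*(D + D) = (1/18 + D)*(2*D) = 2*D*(1/18 + D))
√(k(1) + 158)/((4*41)) = √((⅑)*1*(1 + 18*1) + 158)/((4*41)) = √((⅑)*1*(1 + 18) + 158)/164 = √((⅑)*1*19 + 158)*(1/164) = √(19/9 + 158)*(1/164) = √(1441/9)*(1/164) = (√1441/3)*(1/164) = √1441/492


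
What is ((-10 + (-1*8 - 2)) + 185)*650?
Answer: 107250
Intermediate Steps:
((-10 + (-1*8 - 2)) + 185)*650 = ((-10 + (-8 - 2)) + 185)*650 = ((-10 - 10) + 185)*650 = (-20 + 185)*650 = 165*650 = 107250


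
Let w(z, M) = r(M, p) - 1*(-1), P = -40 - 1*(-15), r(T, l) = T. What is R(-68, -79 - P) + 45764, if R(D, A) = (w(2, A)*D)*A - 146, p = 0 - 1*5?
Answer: -148998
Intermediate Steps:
p = -5 (p = 0 - 5 = -5)
P = -25 (P = -40 + 15 = -25)
w(z, M) = 1 + M (w(z, M) = M - 1*(-1) = M + 1 = 1 + M)
R(D, A) = -146 + A*D*(1 + A) (R(D, A) = ((1 + A)*D)*A - 146 = (D*(1 + A))*A - 146 = A*D*(1 + A) - 146 = -146 + A*D*(1 + A))
R(-68, -79 - P) + 45764 = (-146 + (-79 - 1*(-25))*(-68)*(1 + (-79 - 1*(-25)))) + 45764 = (-146 + (-79 + 25)*(-68)*(1 + (-79 + 25))) + 45764 = (-146 - 54*(-68)*(1 - 54)) + 45764 = (-146 - 54*(-68)*(-53)) + 45764 = (-146 - 194616) + 45764 = -194762 + 45764 = -148998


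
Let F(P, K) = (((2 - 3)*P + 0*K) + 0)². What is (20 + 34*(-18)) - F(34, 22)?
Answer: -1748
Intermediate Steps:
F(P, K) = P² (F(P, K) = ((-P + 0) + 0)² = (-P + 0)² = (-P)² = P²)
(20 + 34*(-18)) - F(34, 22) = (20 + 34*(-18)) - 1*34² = (20 - 612) - 1*1156 = -592 - 1156 = -1748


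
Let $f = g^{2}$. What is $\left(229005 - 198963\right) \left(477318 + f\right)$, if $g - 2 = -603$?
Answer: $25190787798$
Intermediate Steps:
$g = -601$ ($g = 2 - 603 = -601$)
$f = 361201$ ($f = \left(-601\right)^{2} = 361201$)
$\left(229005 - 198963\right) \left(477318 + f\right) = \left(229005 - 198963\right) \left(477318 + 361201\right) = 30042 \cdot 838519 = 25190787798$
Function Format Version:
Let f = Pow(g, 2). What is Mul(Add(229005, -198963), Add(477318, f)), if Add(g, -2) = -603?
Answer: 25190787798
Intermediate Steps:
g = -601 (g = Add(2, -603) = -601)
f = 361201 (f = Pow(-601, 2) = 361201)
Mul(Add(229005, -198963), Add(477318, f)) = Mul(Add(229005, -198963), Add(477318, 361201)) = Mul(30042, 838519) = 25190787798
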